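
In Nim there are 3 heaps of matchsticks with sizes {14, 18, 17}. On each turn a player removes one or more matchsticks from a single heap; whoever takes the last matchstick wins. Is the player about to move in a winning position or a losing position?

Winning position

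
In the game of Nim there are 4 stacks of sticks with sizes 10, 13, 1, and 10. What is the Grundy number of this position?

12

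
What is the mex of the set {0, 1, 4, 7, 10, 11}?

The values 0, 1 are all present; 2 is the first non-negative integer missing from the set.

2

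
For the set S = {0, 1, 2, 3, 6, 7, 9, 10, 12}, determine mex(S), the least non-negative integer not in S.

4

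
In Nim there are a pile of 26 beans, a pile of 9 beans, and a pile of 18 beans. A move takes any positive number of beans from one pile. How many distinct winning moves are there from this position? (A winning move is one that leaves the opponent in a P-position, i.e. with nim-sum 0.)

Nim-sum: 26 ⊕ 9 ⊕ 18 = 1.
The overall nim-sum is X = 1. A pile of size p has a winning move iff p XOR X < p (reduce it to p XOR X).
  26: 26 XOR 1 = 27 ≥ 26 — no move.
  9: 9 XOR 1 = 8 < 9 — winning move (to 8).
  18: 18 XOR 1 = 19 ≥ 18 — no move.
That gives 1 winning move.

1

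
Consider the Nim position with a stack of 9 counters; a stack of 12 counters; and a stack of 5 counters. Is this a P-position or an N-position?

P-position

Bitwise XOR of the heap sizes:
  1001  (9)
  1100  (12)
  0101  (5)
  ----
  0000  (0)
The nim-sum is 0, so this is a P-position: the player to move is in a losing position under optimal play.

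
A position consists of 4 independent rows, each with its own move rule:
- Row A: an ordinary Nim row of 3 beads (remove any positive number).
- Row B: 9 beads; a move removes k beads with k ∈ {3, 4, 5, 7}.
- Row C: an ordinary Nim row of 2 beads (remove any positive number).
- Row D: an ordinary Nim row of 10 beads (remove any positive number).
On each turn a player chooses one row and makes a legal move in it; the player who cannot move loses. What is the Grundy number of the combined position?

Row A is a plain Nim row of size 3, so its Grundy value is 3.
Grundy values for row B (subtraction set {3, 4, 5, 7}):
g(0) = mex{} = 0
g(1) = mex{} = 0
g(2) = mex{} = 0
g(3) = mex{0} = 1
g(4) = mex{0} = 1
g(5) = mex{0} = 1
g(6) = mex{0,1} = 2
g(7) = mex{0,1} = 2
g(8) = mex{0,1} = 2
g(9) = mex{0,1,2} = 3
So g(9) = 3.
Row C is a plain Nim row of size 2, so its Grundy value is 2.
Row D is a plain Nim row of size 10, so its Grundy value is 10.
The value of a disjunctive sum is the nim-sum of the parts.
Combined value = 3 ⊕ 3 ⊕ 2 ⊕ 10 = 8.

8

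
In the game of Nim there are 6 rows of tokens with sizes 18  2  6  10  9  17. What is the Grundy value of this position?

4

Bitwise XOR of the heap sizes:
  10010  (18)
  00010  (2)
  00110  (6)
  01010  (10)
  01001  (9)
  10001  (17)
  -----
  00100  (4)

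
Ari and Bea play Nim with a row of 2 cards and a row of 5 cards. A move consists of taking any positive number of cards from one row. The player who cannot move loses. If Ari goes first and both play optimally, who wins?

Ari wins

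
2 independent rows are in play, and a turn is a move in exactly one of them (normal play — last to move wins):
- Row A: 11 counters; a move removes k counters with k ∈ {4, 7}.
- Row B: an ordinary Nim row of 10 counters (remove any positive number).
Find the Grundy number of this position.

Build the Grundy sequence for row A with g(k) = mex{g(k−s) : s ∈ {4, 7}, s ≤ k}:
k:     0  1  2  3  4  5  6  7  8  9 10 11
g(k):  0  0  0  0  1  1  1  1  2  2  2  0
So g(11) = 0.
Row B is a plain Nim row of size 10, so its Grundy value is 10.
By the Sprague-Grundy theorem, the Grundy value of a sum of independent games is the XOR of the component values.
Combined value = 0 ⊕ 10 = 10.

10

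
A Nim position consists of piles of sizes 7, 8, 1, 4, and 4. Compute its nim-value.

14

Bitwise XOR of the heap sizes:
  0111  (7)
  1000  (8)
  0001  (1)
  0100  (4)
  0100  (4)
  ----
  1110  (14)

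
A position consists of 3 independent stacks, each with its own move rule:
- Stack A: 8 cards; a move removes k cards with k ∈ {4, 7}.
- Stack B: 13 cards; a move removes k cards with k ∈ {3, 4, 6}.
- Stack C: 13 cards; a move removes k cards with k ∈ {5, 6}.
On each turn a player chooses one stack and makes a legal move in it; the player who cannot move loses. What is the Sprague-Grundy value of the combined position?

3

For stack A, compute g(0), g(1), … with moves {4, 7}:
g(0) = mex{} = 0
g(1) = mex{} = 0
g(2) = mex{} = 0
g(3) = mex{} = 0
g(4) = mex{0} = 1
g(5) = mex{0} = 1
g(6) = mex{0} = 1
g(7) = mex{0} = 1
g(8) = mex{0,1} = 2
So g(8) = 2.
Build the Grundy sequence for stack B with g(k) = mex{g(k−s) : s ∈ {3, 4, 6}, s ≤ k}:
g(0) = mex{} = 0
g(1) = mex{} = 0
g(2) = mex{} = 0
g(3) = mex{0} = 1
g(4) = mex{0} = 1
g(5) = mex{0} = 1
g(6) = mex{0,1} = 2
g(7) = mex{0,1} = 2
g(8) = mex{0,1} = 2
g(9) = mex{1,2} = 0
g(10) = mex{1,2} = 0
g(11) = mex{1,2} = 0
g(12) = mex{0,2} = 1
g(13) = mex{0,2} = 1
So g(13) = 1.
Build the Grundy sequence for stack C with g(k) = mex{g(k−s) : s ∈ {5, 6}, s ≤ k}:
k:     0  1  2  3  4  5  6  7  8  9 10 11 12 13
g(k):  0  0  0  0  0  1  1  1  1  1  2  0  0  0
So g(13) = 0.
By the Sprague-Grundy theorem, the Grundy value of a sum of independent games is the XOR of the component values.
Combined value = 2 XOR 1 XOR 0 = 3.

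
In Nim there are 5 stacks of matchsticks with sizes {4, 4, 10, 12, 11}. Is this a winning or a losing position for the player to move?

Winning position

Compute the nim-sum pairwise:
4 ⊕ 4 = 0
0 ⊕ 10 = 10
10 ⊕ 12 = 6
6 ⊕ 11 = 13
The nim-sum is 13 ≠ 0, so this is an N-position: the player to move can win.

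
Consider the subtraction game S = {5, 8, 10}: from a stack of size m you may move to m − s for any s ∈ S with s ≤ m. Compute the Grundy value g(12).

2

Grundy values for subtraction set {5, 8, 10}:
k:     0  1  2  3  4  5  6  7  8  9 10 11 12
g(k):  0  0  0  0  0  1  1  1  1  1  2  2  2
So g(12) = 2.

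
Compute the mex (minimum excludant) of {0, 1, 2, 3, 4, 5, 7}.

6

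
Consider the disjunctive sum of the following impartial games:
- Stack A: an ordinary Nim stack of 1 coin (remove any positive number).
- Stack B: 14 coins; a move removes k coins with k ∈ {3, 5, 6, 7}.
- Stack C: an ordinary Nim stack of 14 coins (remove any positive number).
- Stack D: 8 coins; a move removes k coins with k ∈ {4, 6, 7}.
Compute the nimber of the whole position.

12

Stack A is a plain Nim stack of size 1, so its Grundy value is 1.
Build the Grundy sequence for stack B with g(k) = mex{g(k−s) : s ∈ {3, 5, 6, 7}, s ≤ k}:
k:     0  1  2  3  4  5  6  7  8  9 10 11 12 13 14
g(k):  0  0  0  1  1  1  2  2  2  3  0  0  0  1  1
So g(14) = 1.
Stack C is a plain Nim stack of size 14, so its Grundy value is 14.
Build the Grundy sequence for stack D with g(k) = mex{g(k−s) : s ∈ {4, 6, 7}, s ≤ k}:
k:     0  1  2  3  4  5  6  7  8
g(k):  0  0  0  0  1  1  1  1  2
So g(8) = 2.
By the Sprague-Grundy theorem, the Grundy value of a sum of independent games is the XOR of the component values.
Combined value = 1 ⊕ 1 ⊕ 14 ⊕ 2 = 12.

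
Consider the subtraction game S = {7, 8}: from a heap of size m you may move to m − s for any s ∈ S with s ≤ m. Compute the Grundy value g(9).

1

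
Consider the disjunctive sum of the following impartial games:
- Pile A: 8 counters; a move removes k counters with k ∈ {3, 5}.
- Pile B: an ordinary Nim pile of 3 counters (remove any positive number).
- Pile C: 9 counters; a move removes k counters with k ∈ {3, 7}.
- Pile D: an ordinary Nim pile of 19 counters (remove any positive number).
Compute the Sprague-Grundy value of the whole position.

Grundy values for pile A (subtraction set {3, 5}):
g(0) = mex{} = 0
g(1) = mex{} = 0
g(2) = mex{} = 0
g(3) = mex{0} = 1
g(4) = mex{0} = 1
g(5) = mex{0} = 1
g(6) = mex{0,1} = 2
g(7) = mex{0,1} = 2
g(8) = mex{1} = 0
So g(8) = 0.
Pile B is a plain Nim pile of size 3, so its Grundy value is 3.
Build the Grundy sequence for pile C with g(k) = mex{g(k−s) : s ∈ {3, 7}, s ≤ k}:
k:     0  1  2  3  4  5  6  7  8  9
g(k):  0  0  0  1  1  1  0  2  2  1
So g(9) = 1.
Pile D is a plain Nim pile of size 19, so its Grundy value is 19.
The value of a disjunctive sum is the nim-sum of the parts.
Combined value = 0 ⊕ 3 ⊕ 1 ⊕ 19 = 17.

17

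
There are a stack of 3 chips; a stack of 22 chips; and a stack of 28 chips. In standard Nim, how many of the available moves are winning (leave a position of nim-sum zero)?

1

Compute the nim-sum pairwise:
3 XOR 22 = 21
21 XOR 28 = 9
The overall nim-sum is X = 9. A stack of size p has a winning move iff p XOR X < p (reduce it to p XOR X).
  3: 3 XOR 9 = 10 ≥ 3 — no move.
  22: 22 XOR 9 = 31 ≥ 22 — no move.
  28: 28 XOR 9 = 21 < 28 — winning move (to 21).
That gives 1 winning move.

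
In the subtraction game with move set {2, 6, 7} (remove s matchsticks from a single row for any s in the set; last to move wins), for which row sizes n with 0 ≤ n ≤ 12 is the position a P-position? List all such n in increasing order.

Build the Grundy sequence with g(k) = mex{g(k−s) : s ∈ {2, 6, 7}, s ≤ k}:
k:     0  1  2  3  4  5  6  7  8  9 10 11 12
g(k):  0  0  1  1  0  0  1  1  2  0  3  1  2
The P-positions (g = 0) in 0..12 are 0, 1, 4, 5, 9.

0, 1, 4, 5, 9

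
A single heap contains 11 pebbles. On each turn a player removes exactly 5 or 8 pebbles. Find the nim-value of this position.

Build the Grundy sequence with g(k) = mex{g(k−s) : s ∈ {5, 8}, s ≤ k}:
k:     0  1  2  3  4  5  6  7  8  9 10 11
g(k):  0  0  0  0  0  1  1  1  1  1  2  2
So g(11) = 2.

2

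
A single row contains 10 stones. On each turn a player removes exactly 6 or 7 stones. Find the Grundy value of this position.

1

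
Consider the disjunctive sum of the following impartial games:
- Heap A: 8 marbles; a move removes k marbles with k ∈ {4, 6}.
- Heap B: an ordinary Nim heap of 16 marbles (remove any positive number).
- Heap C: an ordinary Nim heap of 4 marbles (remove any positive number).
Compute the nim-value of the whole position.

22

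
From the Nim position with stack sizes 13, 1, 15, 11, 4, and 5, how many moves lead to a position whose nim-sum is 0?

Compute the nim-sum pairwise:
13 ⊕ 1 = 12
12 ⊕ 15 = 3
3 ⊕ 11 = 8
8 ⊕ 4 = 12
12 ⊕ 5 = 9
The overall nim-sum is X = 9. A stack of size p has a winning move iff p XOR X < p (reduce it to p XOR X).
  13: 13 XOR 9 = 4 < 13 — winning move (to 4).
  1: 1 XOR 9 = 8 ≥ 1 — no move.
  15: 15 XOR 9 = 6 < 15 — winning move (to 6).
  11: 11 XOR 9 = 2 < 11 — winning move (to 2).
  4: 4 XOR 9 = 13 ≥ 4 — no move.
  5: 5 XOR 9 = 12 ≥ 5 — no move.
That gives 3 winning moves.

3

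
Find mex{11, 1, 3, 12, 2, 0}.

The values 0, 1, 2, 3 are all present; 4 is the first non-negative integer missing from the set.

4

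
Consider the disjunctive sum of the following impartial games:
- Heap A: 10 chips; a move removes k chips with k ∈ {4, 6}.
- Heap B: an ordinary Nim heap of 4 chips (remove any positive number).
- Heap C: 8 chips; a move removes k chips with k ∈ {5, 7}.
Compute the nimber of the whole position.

5

Build the Grundy sequence for heap A with g(k) = mex{g(k−s) : s ∈ {4, 6}, s ≤ k}:
k:     0  1  2  3  4  5  6  7  8  9 10
g(k):  0  0  0  0  1  1  1  1  2  2  0
So g(10) = 0.
Heap B is a plain Nim heap of size 4, so its Grundy value is 4.
For heap C, compute g(0), g(1), … with moves {5, 7}:
g(0) = mex{} = 0
g(1) = mex{} = 0
g(2) = mex{} = 0
g(3) = mex{} = 0
g(4) = mex{} = 0
g(5) = mex{0} = 1
g(6) = mex{0} = 1
g(7) = mex{0} = 1
g(8) = mex{0} = 1
So g(8) = 1.
The value of a disjunctive sum is the nim-sum of the parts.
Combined value = 0 ⊕ 4 ⊕ 1 = 5.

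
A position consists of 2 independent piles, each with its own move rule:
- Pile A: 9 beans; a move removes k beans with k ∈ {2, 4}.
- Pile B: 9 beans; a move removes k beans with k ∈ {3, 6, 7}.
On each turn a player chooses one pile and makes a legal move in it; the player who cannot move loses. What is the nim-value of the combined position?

2

For pile A, compute g(0), g(1), … with moves {2, 4}:
g(0) = mex{} = 0
g(1) = mex{} = 0
g(2) = mex{0} = 1
g(3) = mex{0} = 1
g(4) = mex{0,1} = 2
g(5) = mex{0,1} = 2
g(6) = mex{1,2} = 0
g(7) = mex{1,2} = 0
g(8) = mex{0,2} = 1
g(9) = mex{0,2} = 1
So g(9) = 1.
For pile B, compute g(0), g(1), … with moves {3, 6, 7}:
k:     0  1  2  3  4  5  6  7  8  9
g(k):  0  0  0  1  1  1  2  2  2  3
So g(9) = 3.
By the Sprague-Grundy theorem, the Grundy value of a sum of independent games is the XOR of the component values.
Combined value = 1 ⊕ 3 = 2.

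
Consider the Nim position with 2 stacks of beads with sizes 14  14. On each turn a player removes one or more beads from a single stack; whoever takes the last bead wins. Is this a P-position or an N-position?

Compute the nim-sum pairwise:
14 ^ 14 = 0
The nim-sum is 0, so this is a P-position: the player to move is in a losing position under optimal play.

P-position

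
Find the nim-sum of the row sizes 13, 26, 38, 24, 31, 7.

49

Nim-sum: 13 XOR 26 XOR 38 XOR 24 XOR 31 XOR 7 = 49.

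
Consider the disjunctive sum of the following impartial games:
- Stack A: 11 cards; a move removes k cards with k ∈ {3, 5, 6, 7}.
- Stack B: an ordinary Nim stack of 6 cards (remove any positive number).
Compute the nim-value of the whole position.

Build the Grundy sequence for stack A with g(k) = mex{g(k−s) : s ∈ {3, 5, 6, 7}, s ≤ k}:
g(0) = mex{} = 0
g(1) = mex{} = 0
g(2) = mex{} = 0
g(3) = mex{0} = 1
g(4) = mex{0} = 1
g(5) = mex{0} = 1
g(6) = mex{0,1} = 2
g(7) = mex{0,1} = 2
g(8) = mex{0,1} = 2
g(9) = mex{0,1,2} = 3
g(10) = mex{1,2} = 0
g(11) = mex{1,2} = 0
So g(11) = 0.
Stack B is a plain Nim stack of size 6, so its Grundy value is 6.
By the Sprague-Grundy theorem, the Grundy value of a sum of independent games is the XOR of the component values.
Combined value = 0 XOR 6 = 6.

6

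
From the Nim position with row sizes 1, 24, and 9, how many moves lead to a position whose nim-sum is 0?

1

Nim-sum: 1 ^ 24 ^ 9 = 16.
The overall nim-sum is X = 16. A row of size p has a winning move iff p XOR X < p (reduce it to p XOR X).
  1: 1 XOR 16 = 17 ≥ 1 — no move.
  24: 24 XOR 16 = 8 < 24 — winning move (to 8).
  9: 9 XOR 16 = 25 ≥ 9 — no move.
That gives 1 winning move.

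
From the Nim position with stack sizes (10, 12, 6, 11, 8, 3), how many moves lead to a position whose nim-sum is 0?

0

Nim-sum: 10 ⊕ 12 ⊕ 6 ⊕ 11 ⊕ 8 ⊕ 3 = 0.
The nim-sum is already 0, so every move leaves a nonzero nim-sum — there are no winning moves.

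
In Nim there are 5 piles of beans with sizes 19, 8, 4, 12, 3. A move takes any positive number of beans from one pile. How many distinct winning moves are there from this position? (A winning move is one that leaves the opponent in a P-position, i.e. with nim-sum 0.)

Bitwise XOR of the heap sizes:
  10011  (19)
  01000  (8)
  00100  (4)
  01100  (12)
  00011  (3)
  -----
  10000  (16)
The overall nim-sum is X = 16. A pile of size p has a winning move iff p XOR X < p (reduce it to p XOR X).
  19: 19 XOR 16 = 3 < 19 — winning move (to 3).
  8: 8 XOR 16 = 24 ≥ 8 — no move.
  4: 4 XOR 16 = 20 ≥ 4 — no move.
  12: 12 XOR 16 = 28 ≥ 12 — no move.
  3: 3 XOR 16 = 19 ≥ 3 — no move.
That gives 1 winning move.

1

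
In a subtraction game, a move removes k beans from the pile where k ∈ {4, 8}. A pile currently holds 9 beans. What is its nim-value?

Compute g(0), g(1), … for moves {4, 8}:
g(0) = mex{} = 0
g(1) = mex{} = 0
g(2) = mex{} = 0
g(3) = mex{} = 0
g(4) = mex{0} = 1
g(5) = mex{0} = 1
g(6) = mex{0} = 1
g(7) = mex{0} = 1
g(8) = mex{0,1} = 2
g(9) = mex{0,1} = 2
So g(9) = 2.

2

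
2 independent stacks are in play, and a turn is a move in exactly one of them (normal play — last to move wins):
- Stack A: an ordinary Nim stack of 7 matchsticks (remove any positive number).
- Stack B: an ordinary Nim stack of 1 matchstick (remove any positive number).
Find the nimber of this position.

6

Stack A is a plain Nim stack of size 7, so its Grundy value is 7.
Stack B is a plain Nim stack of size 1, so its Grundy value is 1.
By the Sprague-Grundy theorem, the Grundy value of a sum of independent games is the XOR of the component values.
Combined value = 7 XOR 1 = 6.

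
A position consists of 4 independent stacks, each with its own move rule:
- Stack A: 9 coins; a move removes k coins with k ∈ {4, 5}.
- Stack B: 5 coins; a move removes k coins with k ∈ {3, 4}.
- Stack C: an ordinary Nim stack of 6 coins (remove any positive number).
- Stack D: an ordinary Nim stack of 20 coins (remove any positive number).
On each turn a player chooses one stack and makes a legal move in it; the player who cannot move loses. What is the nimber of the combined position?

Grundy values for stack A (subtraction set {4, 5}):
g(0) = mex{} = 0
g(1) = mex{} = 0
g(2) = mex{} = 0
g(3) = mex{} = 0
g(4) = mex{0} = 1
g(5) = mex{0} = 1
g(6) = mex{0} = 1
g(7) = mex{0} = 1
g(8) = mex{0,1} = 2
g(9) = mex{1} = 0
So g(9) = 0.
Grundy values for stack B (subtraction set {3, 4}):
k:     0  1  2  3  4  5
g(k):  0  0  0  1  1  1
So g(5) = 1.
Stack C is a plain Nim stack of size 6, so its Grundy value is 6.
Stack D is a plain Nim stack of size 20, so its Grundy value is 20.
The value of a disjunctive sum is the nim-sum of the parts.
Combined value = 0 XOR 1 XOR 6 XOR 20 = 19.

19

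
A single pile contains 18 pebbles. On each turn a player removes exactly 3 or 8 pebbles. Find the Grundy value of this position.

Build the Grundy sequence with g(k) = mex{g(k−s) : s ∈ {3, 8}, s ≤ k}:
k:     0  1  2  3  4  5  6  7  8  9 10 11 12 13 14 15 16 17 18
g(k):  0  0  0  1  1  1  0  0  2  1  1  0  0  0  1  1  1  0  0
So g(18) = 0.

0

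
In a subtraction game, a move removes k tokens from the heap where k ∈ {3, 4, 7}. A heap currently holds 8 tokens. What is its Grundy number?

2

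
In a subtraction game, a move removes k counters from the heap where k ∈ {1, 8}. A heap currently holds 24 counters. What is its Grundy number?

0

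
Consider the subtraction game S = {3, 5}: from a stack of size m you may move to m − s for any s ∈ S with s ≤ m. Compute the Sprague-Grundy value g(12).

1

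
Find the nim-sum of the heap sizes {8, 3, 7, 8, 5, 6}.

Bitwise XOR of the heap sizes:
  1000  (8)
  0011  (3)
  0111  (7)
  1000  (8)
  0101  (5)
  0110  (6)
  ----
  0111  (7)

7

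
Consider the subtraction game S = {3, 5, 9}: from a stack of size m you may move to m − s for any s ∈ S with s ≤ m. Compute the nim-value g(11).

Compute g(0), g(1), … for moves {3, 5, 9}:
k:     0  1  2  3  4  5  6  7  8  9 10 11
g(k):  0  0  0  1  1  1  2  2  0  3  3  1
So g(11) = 1.

1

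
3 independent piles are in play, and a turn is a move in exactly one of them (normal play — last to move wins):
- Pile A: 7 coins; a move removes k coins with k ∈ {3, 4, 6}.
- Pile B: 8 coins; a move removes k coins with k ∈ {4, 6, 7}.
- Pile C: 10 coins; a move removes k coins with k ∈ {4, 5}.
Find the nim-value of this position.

0

Build the Grundy sequence for pile A with g(k) = mex{g(k−s) : s ∈ {3, 4, 6}, s ≤ k}:
g(0) = mex{} = 0
g(1) = mex{} = 0
g(2) = mex{} = 0
g(3) = mex{0} = 1
g(4) = mex{0} = 1
g(5) = mex{0} = 1
g(6) = mex{0,1} = 2
g(7) = mex{0,1} = 2
So g(7) = 2.
Build the Grundy sequence for pile B with g(k) = mex{g(k−s) : s ∈ {4, 6, 7}, s ≤ k}:
k:     0  1  2  3  4  5  6  7  8
g(k):  0  0  0  0  1  1  1  1  2
So g(8) = 2.
Build the Grundy sequence for pile C with g(k) = mex{g(k−s) : s ∈ {4, 5}, s ≤ k}:
g(0) = mex{} = 0
g(1) = mex{} = 0
g(2) = mex{} = 0
g(3) = mex{} = 0
g(4) = mex{0} = 1
g(5) = mex{0} = 1
g(6) = mex{0} = 1
g(7) = mex{0} = 1
g(8) = mex{0,1} = 2
g(9) = mex{1} = 0
g(10) = mex{1} = 0
So g(10) = 0.
By the Sprague-Grundy theorem, the Grundy value of a sum of independent games is the XOR of the component values.
Combined value = 2 ⊕ 2 ⊕ 0 = 0.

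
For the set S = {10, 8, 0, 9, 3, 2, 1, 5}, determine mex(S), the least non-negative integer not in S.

4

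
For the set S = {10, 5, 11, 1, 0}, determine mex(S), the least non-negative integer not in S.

2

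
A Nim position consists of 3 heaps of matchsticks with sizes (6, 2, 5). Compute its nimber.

Nim-sum: 6 ⊕ 2 ⊕ 5 = 1.

1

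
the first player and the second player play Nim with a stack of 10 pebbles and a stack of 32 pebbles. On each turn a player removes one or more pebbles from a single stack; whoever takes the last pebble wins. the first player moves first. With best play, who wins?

the first player wins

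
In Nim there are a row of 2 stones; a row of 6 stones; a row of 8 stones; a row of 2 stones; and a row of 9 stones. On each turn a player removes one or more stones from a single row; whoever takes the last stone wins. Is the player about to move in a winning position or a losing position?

In binary:
  0010  (2)
  0110  (6)
  1000  (8)
  0010  (2)
  1001  (9)
  ----
  0111  (7)
The nim-sum is 7 ≠ 0, so this is an N-position: the player to move can win.

Winning position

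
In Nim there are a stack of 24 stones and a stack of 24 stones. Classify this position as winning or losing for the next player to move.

In binary:
  11000  (24)
  11000  (24)
  -----
  00000  (0)
The nim-sum is 0, so this is a P-position: the player to move is in a losing position under optimal play.

Losing position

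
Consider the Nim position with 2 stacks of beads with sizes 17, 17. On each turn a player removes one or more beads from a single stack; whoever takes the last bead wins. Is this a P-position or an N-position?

Nim-sum: 17 ^ 17 = 0.
The nim-sum is 0, so this is a P-position: the player to move is in a losing position under optimal play.

P-position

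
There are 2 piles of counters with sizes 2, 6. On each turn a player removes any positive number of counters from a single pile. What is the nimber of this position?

4

Bitwise XOR of the heap sizes:
  010  (2)
  110  (6)
  ---
  100  (4)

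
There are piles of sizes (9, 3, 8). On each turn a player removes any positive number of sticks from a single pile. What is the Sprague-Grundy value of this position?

2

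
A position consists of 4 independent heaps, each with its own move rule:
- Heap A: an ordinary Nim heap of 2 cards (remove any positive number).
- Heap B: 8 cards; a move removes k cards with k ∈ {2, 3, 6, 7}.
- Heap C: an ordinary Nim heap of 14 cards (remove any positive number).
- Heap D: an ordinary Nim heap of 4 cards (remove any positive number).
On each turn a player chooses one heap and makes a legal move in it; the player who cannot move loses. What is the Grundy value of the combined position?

10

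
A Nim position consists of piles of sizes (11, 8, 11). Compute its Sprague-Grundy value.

In binary:
  1011  (11)
  1000  (8)
  1011  (11)
  ----
  1000  (8)

8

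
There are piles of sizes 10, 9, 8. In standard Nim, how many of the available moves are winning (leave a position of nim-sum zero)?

3

Compute the nim-sum pairwise:
10 ^ 9 = 3
3 ^ 8 = 11
The overall nim-sum is X = 11. A pile of size p has a winning move iff p XOR X < p (reduce it to p XOR X).
  10: 10 XOR 11 = 1 < 10 — winning move (to 1).
  9: 9 XOR 11 = 2 < 9 — winning move (to 2).
  8: 8 XOR 11 = 3 < 8 — winning move (to 3).
That gives 3 winning moves.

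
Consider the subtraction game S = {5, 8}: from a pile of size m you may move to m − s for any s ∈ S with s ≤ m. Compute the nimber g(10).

2

Build the Grundy sequence with g(k) = mex{g(k−s) : s ∈ {5, 8}, s ≤ k}:
g(0) = mex{} = 0
g(1) = mex{} = 0
g(2) = mex{} = 0
g(3) = mex{} = 0
g(4) = mex{} = 0
g(5) = mex{0} = 1
g(6) = mex{0} = 1
g(7) = mex{0} = 1
g(8) = mex{0} = 1
g(9) = mex{0} = 1
g(10) = mex{0,1} = 2
So g(10) = 2.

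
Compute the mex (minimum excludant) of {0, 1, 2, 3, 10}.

The values 0, 1, 2, 3 are all present; 4 is the first non-negative integer missing from the set.

4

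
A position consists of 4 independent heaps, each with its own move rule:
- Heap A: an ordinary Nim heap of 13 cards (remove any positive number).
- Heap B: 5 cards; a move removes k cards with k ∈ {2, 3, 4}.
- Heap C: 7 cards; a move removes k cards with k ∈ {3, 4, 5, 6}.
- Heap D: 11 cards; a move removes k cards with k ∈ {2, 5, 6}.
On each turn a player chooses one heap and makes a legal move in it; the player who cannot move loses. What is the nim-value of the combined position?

Heap A is a plain Nim heap of size 13, so its Grundy value is 13.
For heap B, compute g(0), g(1), … with moves {2, 3, 4}:
k:     0  1  2  3  4  5
g(k):  0  0  1  1  2  2
So g(5) = 2.
For heap C, compute g(0), g(1), … with moves {3, 4, 5, 6}:
g(0) = mex{} = 0
g(1) = mex{} = 0
g(2) = mex{} = 0
g(3) = mex{0} = 1
g(4) = mex{0} = 1
g(5) = mex{0} = 1
g(6) = mex{0,1} = 2
g(7) = mex{0,1} = 2
So g(7) = 2.
Build the Grundy sequence for heap D with g(k) = mex{g(k−s) : s ∈ {2, 5, 6}, s ≤ k}:
g(0) = mex{} = 0
g(1) = mex{} = 0
g(2) = mex{0} = 1
g(3) = mex{0} = 1
g(4) = mex{1} = 0
g(5) = mex{0,1} = 2
g(6) = mex{0} = 1
g(7) = mex{0,1,2} = 3
g(8) = mex{1} = 0
g(9) = mex{0,1,3} = 2
g(10) = mex{0,2} = 1
g(11) = mex{1,2} = 0
So g(11) = 0.
By the Sprague-Grundy theorem, the Grundy value of a sum of independent games is the XOR of the component values.
Combined value = 13 XOR 2 XOR 2 XOR 0 = 13.

13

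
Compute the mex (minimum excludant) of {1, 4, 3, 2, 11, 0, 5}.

The values 0, 1, 2, 3, 4, 5 are all present; 6 is the first non-negative integer missing from the set.

6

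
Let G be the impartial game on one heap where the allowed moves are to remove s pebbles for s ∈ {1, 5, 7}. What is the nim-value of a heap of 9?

1

Grundy values for subtraction set {1, 5, 7}:
k:     0  1  2  3  4  5  6  7  8  9
g(k):  0  1  0  1  0  1  0  1  0  1
So g(9) = 1.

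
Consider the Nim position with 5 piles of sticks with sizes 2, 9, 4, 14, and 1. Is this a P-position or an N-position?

In binary:
  0010  (2)
  1001  (9)
  0100  (4)
  1110  (14)
  0001  (1)
  ----
  0000  (0)
The nim-sum is 0, so this is a P-position: the player to move is in a losing position under optimal play.

P-position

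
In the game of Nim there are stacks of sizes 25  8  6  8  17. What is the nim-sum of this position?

14

Compute the nim-sum pairwise:
25 ⊕ 8 = 17
17 ⊕ 6 = 23
23 ⊕ 8 = 31
31 ⊕ 17 = 14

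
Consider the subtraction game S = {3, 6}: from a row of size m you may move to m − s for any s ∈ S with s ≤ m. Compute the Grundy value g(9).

0

Build the Grundy sequence with g(k) = mex{g(k−s) : s ∈ {3, 6}, s ≤ k}:
g(0) = mex{} = 0
g(1) = mex{} = 0
g(2) = mex{} = 0
g(3) = mex{0} = 1
g(4) = mex{0} = 1
g(5) = mex{0} = 1
g(6) = mex{0,1} = 2
g(7) = mex{0,1} = 2
g(8) = mex{0,1} = 2
g(9) = mex{1,2} = 0
So g(9) = 0.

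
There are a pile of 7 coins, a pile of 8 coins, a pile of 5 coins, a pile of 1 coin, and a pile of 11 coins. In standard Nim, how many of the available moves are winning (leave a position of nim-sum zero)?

Compute the nim-sum pairwise:
7 XOR 8 = 15
15 XOR 5 = 10
10 XOR 1 = 11
11 XOR 11 = 0
The nim-sum is already 0, so every move leaves a nonzero nim-sum — there are no winning moves.

0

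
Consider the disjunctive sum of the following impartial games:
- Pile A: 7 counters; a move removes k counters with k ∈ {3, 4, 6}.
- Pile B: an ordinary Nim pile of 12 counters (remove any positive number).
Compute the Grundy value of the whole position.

14

For pile A, compute g(0), g(1), … with moves {3, 4, 6}:
g(0) = mex{} = 0
g(1) = mex{} = 0
g(2) = mex{} = 0
g(3) = mex{0} = 1
g(4) = mex{0} = 1
g(5) = mex{0} = 1
g(6) = mex{0,1} = 2
g(7) = mex{0,1} = 2
So g(7) = 2.
Pile B is a plain Nim pile of size 12, so its Grundy value is 12.
By the Sprague-Grundy theorem, the Grundy value of a sum of independent games is the XOR of the component values.
Combined value = 2 XOR 12 = 14.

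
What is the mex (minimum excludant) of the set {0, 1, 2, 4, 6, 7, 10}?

3

The values 0, 1, 2 are all present; 3 is the first non-negative integer missing from the set.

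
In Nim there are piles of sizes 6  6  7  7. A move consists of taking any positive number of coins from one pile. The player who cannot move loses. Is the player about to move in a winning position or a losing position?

Losing position

Compute the nim-sum pairwise:
6 ^ 6 = 0
0 ^ 7 = 7
7 ^ 7 = 0
The nim-sum is 0, so this is a P-position: the player to move is in a losing position under optimal play.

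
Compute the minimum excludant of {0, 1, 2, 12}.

The values 0, 1, 2 are all present; 3 is the first non-negative integer missing from the set.

3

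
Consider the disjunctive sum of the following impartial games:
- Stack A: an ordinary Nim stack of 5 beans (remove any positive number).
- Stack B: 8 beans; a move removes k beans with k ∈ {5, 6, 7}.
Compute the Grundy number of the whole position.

4

Stack A is a plain Nim stack of size 5, so its Grundy value is 5.
For stack B, compute g(0), g(1), … with moves {5, 6, 7}:
g(0) = mex{} = 0
g(1) = mex{} = 0
g(2) = mex{} = 0
g(3) = mex{} = 0
g(4) = mex{} = 0
g(5) = mex{0} = 1
g(6) = mex{0} = 1
g(7) = mex{0} = 1
g(8) = mex{0} = 1
So g(8) = 1.
The value of a disjunctive sum is the nim-sum of the parts.
Combined value = 5 XOR 1 = 4.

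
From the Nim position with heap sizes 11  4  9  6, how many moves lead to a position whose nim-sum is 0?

0

Nim-sum: 11 ⊕ 4 ⊕ 9 ⊕ 6 = 0.
The nim-sum is already 0, so every move leaves a nonzero nim-sum — there are no winning moves.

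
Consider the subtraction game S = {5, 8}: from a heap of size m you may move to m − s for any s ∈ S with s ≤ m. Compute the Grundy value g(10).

2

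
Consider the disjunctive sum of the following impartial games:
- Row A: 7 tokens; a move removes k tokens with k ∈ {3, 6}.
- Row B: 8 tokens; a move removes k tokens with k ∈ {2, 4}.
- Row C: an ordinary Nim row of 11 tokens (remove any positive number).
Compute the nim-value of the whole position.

8

Build the Grundy sequence for row A with g(k) = mex{g(k−s) : s ∈ {3, 6}, s ≤ k}:
g(0) = mex{} = 0
g(1) = mex{} = 0
g(2) = mex{} = 0
g(3) = mex{0} = 1
g(4) = mex{0} = 1
g(5) = mex{0} = 1
g(6) = mex{0,1} = 2
g(7) = mex{0,1} = 2
So g(7) = 2.
Grundy values for row B (subtraction set {2, 4}):
k:     0  1  2  3  4  5  6  7  8
g(k):  0  0  1  1  2  2  0  0  1
So g(8) = 1.
Row C is a plain Nim row of size 11, so its Grundy value is 11.
By the Sprague-Grundy theorem, the Grundy value of a sum of independent games is the XOR of the component values.
Combined value = 2 ⊕ 1 ⊕ 11 = 8.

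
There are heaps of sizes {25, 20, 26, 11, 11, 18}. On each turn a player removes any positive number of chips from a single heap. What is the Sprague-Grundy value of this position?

5

Compute the nim-sum pairwise:
25 XOR 20 = 13
13 XOR 26 = 23
23 XOR 11 = 28
28 XOR 11 = 23
23 XOR 18 = 5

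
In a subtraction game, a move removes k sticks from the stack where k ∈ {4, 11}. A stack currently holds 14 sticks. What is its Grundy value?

Grundy values for subtraction set {4, 11}:
g(0) = mex{} = 0
g(1) = mex{} = 0
g(2) = mex{} = 0
g(3) = mex{} = 0
g(4) = mex{0} = 1
g(5) = mex{0} = 1
g(6) = mex{0} = 1
g(7) = mex{0} = 1
g(8) = mex{1} = 0
g(9) = mex{1} = 0
g(10) = mex{1} = 0
g(11) = mex{0,1} = 2
g(12) = mex{0} = 1
g(13) = mex{0} = 1
g(14) = mex{0} = 1
So g(14) = 1.

1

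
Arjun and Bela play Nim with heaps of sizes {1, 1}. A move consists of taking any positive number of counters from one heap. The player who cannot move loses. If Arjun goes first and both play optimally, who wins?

Compute the nim-sum pairwise:
1 XOR 1 = 0
The nim-sum is 0, so this is a P-position: the player to move is in a losing position under optimal play; Arjun is about to move from it and so loses — Bela wins.

Bela wins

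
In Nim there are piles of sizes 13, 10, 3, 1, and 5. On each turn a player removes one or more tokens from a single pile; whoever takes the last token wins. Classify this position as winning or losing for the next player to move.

Compute the nim-sum pairwise:
13 ^ 10 = 7
7 ^ 3 = 4
4 ^ 1 = 5
5 ^ 5 = 0
The nim-sum is 0, so this is a P-position: the player to move is in a losing position under optimal play.

Losing position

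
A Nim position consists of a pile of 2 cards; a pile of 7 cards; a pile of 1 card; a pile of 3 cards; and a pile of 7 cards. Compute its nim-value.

0

Write each in binary and XOR column by column:
  010  (2)
  111  (7)
  001  (1)
  011  (3)
  111  (7)
  ---
  000  (0)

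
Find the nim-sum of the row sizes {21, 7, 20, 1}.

Nim-sum: 21 ⊕ 7 ⊕ 20 ⊕ 1 = 7.

7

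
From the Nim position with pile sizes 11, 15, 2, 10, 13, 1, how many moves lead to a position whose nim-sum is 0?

Nim-sum: 11 ^ 15 ^ 2 ^ 10 ^ 13 ^ 1 = 0.
The nim-sum is already 0, so every move leaves a nonzero nim-sum — there are no winning moves.

0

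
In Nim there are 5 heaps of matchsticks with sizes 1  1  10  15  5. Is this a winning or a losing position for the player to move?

In binary:
  0001  (1)
  0001  (1)
  1010  (10)
  1111  (15)
  0101  (5)
  ----
  0000  (0)
The nim-sum is 0, so this is a P-position: the player to move is in a losing position under optimal play.

Losing position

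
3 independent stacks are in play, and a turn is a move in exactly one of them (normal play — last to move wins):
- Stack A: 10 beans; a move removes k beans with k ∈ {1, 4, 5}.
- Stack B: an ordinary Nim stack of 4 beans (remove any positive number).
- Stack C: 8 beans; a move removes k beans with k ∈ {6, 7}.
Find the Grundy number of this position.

Grundy values for stack A (subtraction set {1, 4, 5}):
g(0) = mex{} = 0
g(1) = mex{0} = 1
g(2) = mex{1} = 0
g(3) = mex{0} = 1
g(4) = mex{0,1} = 2
g(5) = mex{0,1,2} = 3
g(6) = mex{0,1,3} = 2
g(7) = mex{0,1,2} = 3
g(8) = mex{1,2,3} = 0
g(9) = mex{0,2,3} = 1
g(10) = mex{1,2,3} = 0
So g(10) = 0.
Stack B is a plain Nim stack of size 4, so its Grundy value is 4.
Grundy values for stack C (subtraction set {6, 7}):
k:     0  1  2  3  4  5  6  7  8
g(k):  0  0  0  0  0  0  1  1  1
So g(8) = 1.
By the Sprague-Grundy theorem, the Grundy value of a sum of independent games is the XOR of the component values.
Combined value = 0 ⊕ 4 ⊕ 1 = 5.

5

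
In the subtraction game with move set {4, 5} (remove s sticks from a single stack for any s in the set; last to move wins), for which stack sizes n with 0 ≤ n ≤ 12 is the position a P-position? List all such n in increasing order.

0, 1, 2, 3, 9, 10, 11, 12

Compute g(0), g(1), … for moves {4, 5}:
g(0) = mex{} = 0
g(1) = mex{} = 0
g(2) = mex{} = 0
g(3) = mex{} = 0
g(4) = mex{0} = 1
g(5) = mex{0} = 1
g(6) = mex{0} = 1
g(7) = mex{0} = 1
g(8) = mex{0,1} = 2
g(9) = mex{1} = 0
g(10) = mex{1} = 0
g(11) = mex{1} = 0
g(12) = mex{1,2} = 0
The P-positions (g = 0) in 0..12 are 0, 1, 2, 3, 9, 10, 11, 12.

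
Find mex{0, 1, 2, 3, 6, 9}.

The values 0, 1, 2, 3 are all present; 4 is the first non-negative integer missing from the set.

4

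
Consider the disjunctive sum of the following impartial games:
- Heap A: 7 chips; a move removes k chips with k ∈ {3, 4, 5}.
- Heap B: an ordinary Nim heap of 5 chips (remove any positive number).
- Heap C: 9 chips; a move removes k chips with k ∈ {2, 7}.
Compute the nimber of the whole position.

For heap A, compute g(0), g(1), … with moves {3, 4, 5}:
k:     0  1  2  3  4  5  6  7
g(k):  0  0  0  1  1  1  2  2
So g(7) = 2.
Heap B is a plain Nim heap of size 5, so its Grundy value is 5.
Grundy values for heap C (subtraction set {2, 7}):
g(0) = mex{} = 0
g(1) = mex{} = 0
g(2) = mex{0} = 1
g(3) = mex{0} = 1
g(4) = mex{1} = 0
g(5) = mex{1} = 0
g(6) = mex{0} = 1
g(7) = mex{0} = 1
g(8) = mex{0,1} = 2
g(9) = mex{1} = 0
So g(9) = 0.
By the Sprague-Grundy theorem, the Grundy value of a sum of independent games is the XOR of the component values.
Combined value = 2 XOR 5 XOR 0 = 7.

7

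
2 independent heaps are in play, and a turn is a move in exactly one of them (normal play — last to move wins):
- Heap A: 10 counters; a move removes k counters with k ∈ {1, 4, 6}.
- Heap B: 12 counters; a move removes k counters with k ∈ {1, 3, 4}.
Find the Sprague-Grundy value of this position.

3

For heap A, compute g(0), g(1), … with moves {1, 4, 6}:
g(0) = mex{} = 0
g(1) = mex{0} = 1
g(2) = mex{1} = 0
g(3) = mex{0} = 1
g(4) = mex{0,1} = 2
g(5) = mex{1,2} = 0
g(6) = mex{0} = 1
g(7) = mex{1} = 0
g(8) = mex{0,2} = 1
g(9) = mex{0,1} = 2
g(10) = mex{1,2} = 0
So g(10) = 0.
Grundy values for heap B (subtraction set {1, 3, 4}):
k:     0  1  2  3  4  5  6  7  8  9 10 11 12
g(k):  0  1  0  1  2  3  2  0  1  0  1  2  3
So g(12) = 3.
By the Sprague-Grundy theorem, the Grundy value of a sum of independent games is the XOR of the component values.
Combined value = 0 ⊕ 3 = 3.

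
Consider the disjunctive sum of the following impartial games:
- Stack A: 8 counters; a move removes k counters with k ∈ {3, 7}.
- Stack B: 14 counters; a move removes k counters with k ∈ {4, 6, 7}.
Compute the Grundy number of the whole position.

2

Grundy values for stack A (subtraction set {3, 7}):
g(0) = mex{} = 0
g(1) = mex{} = 0
g(2) = mex{} = 0
g(3) = mex{0} = 1
g(4) = mex{0} = 1
g(5) = mex{0} = 1
g(6) = mex{1} = 0
g(7) = mex{0,1} = 2
g(8) = mex{0,1} = 2
So g(8) = 2.
For stack B, compute g(0), g(1), … with moves {4, 6, 7}:
g(0) = mex{} = 0
g(1) = mex{} = 0
g(2) = mex{} = 0
g(3) = mex{} = 0
g(4) = mex{0} = 1
g(5) = mex{0} = 1
g(6) = mex{0} = 1
g(7) = mex{0} = 1
g(8) = mex{0,1} = 2
g(9) = mex{0,1} = 2
g(10) = mex{0,1} = 2
g(11) = mex{1} = 0
g(12) = mex{1,2} = 0
g(13) = mex{1,2} = 0
g(14) = mex{1,2} = 0
So g(14) = 0.
By the Sprague-Grundy theorem, the Grundy value of a sum of independent games is the XOR of the component values.
Combined value = 2 XOR 0 = 2.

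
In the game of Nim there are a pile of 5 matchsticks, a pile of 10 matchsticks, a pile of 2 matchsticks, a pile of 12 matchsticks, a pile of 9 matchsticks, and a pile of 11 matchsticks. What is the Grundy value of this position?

3

Compute the nim-sum pairwise:
5 ⊕ 10 = 15
15 ⊕ 2 = 13
13 ⊕ 12 = 1
1 ⊕ 9 = 8
8 ⊕ 11 = 3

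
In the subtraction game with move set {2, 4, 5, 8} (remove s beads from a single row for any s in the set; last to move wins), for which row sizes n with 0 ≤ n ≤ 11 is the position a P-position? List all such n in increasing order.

Compute g(0), g(1), … for moves {2, 4, 5, 8}:
g(0) = mex{} = 0
g(1) = mex{} = 0
g(2) = mex{0} = 1
g(3) = mex{0} = 1
g(4) = mex{0,1} = 2
g(5) = mex{0,1} = 2
g(6) = mex{0,1,2} = 3
g(7) = mex{1,2} = 0
g(8) = mex{0,1,2,3} = 4
g(9) = mex{0,2} = 1
g(10) = mex{1,2,3,4} = 0
g(11) = mex{0,1,3} = 2
The P-positions (g = 0) in 0..11 are 0, 1, 7, 10.

0, 1, 7, 10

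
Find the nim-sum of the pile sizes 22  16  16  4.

18

Compute the nim-sum pairwise:
22 ^ 16 = 6
6 ^ 16 = 22
22 ^ 4 = 18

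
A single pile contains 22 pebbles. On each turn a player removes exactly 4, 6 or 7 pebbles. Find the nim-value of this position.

0

Compute g(0), g(1), … for moves {4, 6, 7}:
k:     0  1  2  3  4  5  6  7  8  9 10 11 12 13 14 15 16 17 18 19 20 21 22
g(k):  0  0  0  0  1  1  1  1  2  2  2  0  0  0  0  1  1  1  1  2  2  2  0
So g(22) = 0.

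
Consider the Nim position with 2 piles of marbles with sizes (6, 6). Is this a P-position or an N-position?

P-position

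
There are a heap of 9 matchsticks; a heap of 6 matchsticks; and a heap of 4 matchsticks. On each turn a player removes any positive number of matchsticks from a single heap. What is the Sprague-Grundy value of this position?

11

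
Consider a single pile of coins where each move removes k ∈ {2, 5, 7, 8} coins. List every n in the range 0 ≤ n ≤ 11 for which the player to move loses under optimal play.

0, 1, 4, 10

Build the Grundy sequence with g(k) = mex{g(k−s) : s ∈ {2, 5, 7, 8}, s ≤ k}:
g(0) = mex{} = 0
g(1) = mex{} = 0
g(2) = mex{0} = 1
g(3) = mex{0} = 1
g(4) = mex{1} = 0
g(5) = mex{0,1} = 2
g(6) = mex{0} = 1
g(7) = mex{0,1,2} = 3
g(8) = mex{0,1} = 2
g(9) = mex{0,1,3} = 2
g(10) = mex{1,2} = 0
g(11) = mex{0,1,2} = 3
The P-positions (g = 0) in 0..11 are 0, 1, 4, 10.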